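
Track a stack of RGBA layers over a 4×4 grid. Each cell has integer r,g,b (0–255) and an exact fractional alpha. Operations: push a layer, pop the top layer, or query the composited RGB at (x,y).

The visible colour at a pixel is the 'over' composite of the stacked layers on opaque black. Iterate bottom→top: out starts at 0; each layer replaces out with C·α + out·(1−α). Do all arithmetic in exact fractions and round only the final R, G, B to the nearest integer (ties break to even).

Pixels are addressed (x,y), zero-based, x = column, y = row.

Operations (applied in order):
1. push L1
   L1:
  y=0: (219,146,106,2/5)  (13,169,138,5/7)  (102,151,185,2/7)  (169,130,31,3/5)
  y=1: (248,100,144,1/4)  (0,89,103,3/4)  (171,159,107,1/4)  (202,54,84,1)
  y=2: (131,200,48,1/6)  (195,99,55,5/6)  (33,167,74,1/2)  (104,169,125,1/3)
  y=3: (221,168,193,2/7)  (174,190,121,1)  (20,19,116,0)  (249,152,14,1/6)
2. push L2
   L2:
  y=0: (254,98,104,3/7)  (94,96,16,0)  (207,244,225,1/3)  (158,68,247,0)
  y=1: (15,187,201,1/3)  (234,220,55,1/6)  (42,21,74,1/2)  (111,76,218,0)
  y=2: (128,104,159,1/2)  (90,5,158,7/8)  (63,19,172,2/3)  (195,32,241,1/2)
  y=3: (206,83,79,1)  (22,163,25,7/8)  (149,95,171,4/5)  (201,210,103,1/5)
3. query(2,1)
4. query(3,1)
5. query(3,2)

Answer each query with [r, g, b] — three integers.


at x=2,y=1 over L1,L2:
L1 α=1/4: [171/4, 159/4, 107/4]
L2 α=1/2: [339/8, 243/8, 403/8]
rounded: [42, 30, 50]

at x=3,y=1 over L1,L2:
L1 α=1: [202, 54, 84]
L2 α=0: [202, 54, 84]
rounded: [202, 54, 84]

(3,2) stack=L1,L2; from [0,0,0]:
after L1 α=1/3: [104/3, 169/3, 125/3]
after L2 α=1/2: [689/6, 265/6, 424/3]
→ [115, 44, 141]


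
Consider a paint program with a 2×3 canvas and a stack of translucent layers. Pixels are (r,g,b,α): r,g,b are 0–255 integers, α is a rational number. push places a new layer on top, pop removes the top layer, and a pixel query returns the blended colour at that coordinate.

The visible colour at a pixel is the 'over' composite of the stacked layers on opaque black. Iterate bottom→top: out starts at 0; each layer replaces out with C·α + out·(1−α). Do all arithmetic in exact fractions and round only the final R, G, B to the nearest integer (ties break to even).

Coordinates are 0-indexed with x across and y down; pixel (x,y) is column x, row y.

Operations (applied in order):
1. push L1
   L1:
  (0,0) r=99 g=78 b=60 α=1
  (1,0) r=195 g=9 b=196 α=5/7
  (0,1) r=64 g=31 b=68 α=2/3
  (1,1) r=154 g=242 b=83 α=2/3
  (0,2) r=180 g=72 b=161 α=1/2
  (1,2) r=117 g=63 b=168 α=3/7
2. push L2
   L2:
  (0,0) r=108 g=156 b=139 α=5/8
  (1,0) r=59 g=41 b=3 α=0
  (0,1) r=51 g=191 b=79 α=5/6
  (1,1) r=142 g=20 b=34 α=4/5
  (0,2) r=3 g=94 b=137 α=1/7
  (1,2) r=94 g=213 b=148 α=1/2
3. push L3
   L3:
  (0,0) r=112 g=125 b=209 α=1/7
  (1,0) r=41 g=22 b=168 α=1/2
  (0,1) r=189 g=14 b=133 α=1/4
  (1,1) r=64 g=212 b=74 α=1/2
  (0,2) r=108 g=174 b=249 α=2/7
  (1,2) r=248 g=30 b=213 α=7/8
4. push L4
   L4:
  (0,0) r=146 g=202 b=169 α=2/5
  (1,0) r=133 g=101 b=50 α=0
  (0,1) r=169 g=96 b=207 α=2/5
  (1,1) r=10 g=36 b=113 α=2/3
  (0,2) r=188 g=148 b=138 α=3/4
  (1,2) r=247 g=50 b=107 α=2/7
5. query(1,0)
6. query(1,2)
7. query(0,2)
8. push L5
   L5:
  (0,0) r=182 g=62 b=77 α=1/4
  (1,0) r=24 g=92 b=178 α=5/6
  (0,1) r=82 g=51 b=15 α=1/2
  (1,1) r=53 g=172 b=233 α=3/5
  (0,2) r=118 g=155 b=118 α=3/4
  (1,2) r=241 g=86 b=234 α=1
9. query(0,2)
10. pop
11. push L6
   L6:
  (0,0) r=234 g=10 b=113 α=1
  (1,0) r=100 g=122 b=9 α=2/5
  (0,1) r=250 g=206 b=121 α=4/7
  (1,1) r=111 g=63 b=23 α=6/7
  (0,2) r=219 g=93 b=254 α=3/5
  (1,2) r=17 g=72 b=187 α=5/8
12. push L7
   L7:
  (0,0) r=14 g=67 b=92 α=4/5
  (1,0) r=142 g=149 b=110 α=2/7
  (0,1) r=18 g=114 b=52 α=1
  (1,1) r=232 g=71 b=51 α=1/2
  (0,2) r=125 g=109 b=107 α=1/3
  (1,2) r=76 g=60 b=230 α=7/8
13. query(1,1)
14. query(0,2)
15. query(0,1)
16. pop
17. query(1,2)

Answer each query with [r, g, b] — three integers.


(1,0) stack=L1,L2,L3,L4; from [0,0,0]:
after L1 α=5/7: [975/7, 45/7, 140]
after L2 α=0: [975/7, 45/7, 140]
after L3 α=1/2: [631/7, 199/14, 154]
after L4 α=0: [631/7, 199/14, 154]
→ [90, 14, 154]

at x=1,y=2 over L1,L2,L3,L4:
+L1 (α=3/7) → [351/7, 27, 72]
+L2 (α=1/2) → [1009/14, 120, 110]
+L3 (α=7/8) → [25313/112, 165/4, 1601/8]
+L4 (α=2/7) → [181893/784, 175/4, 9717/56]
= [232, 44, 174]

query (0,2) [L1,L2,L3,L4] — begin 0,0,0
L1 α=1/2: [90, 36, 161/2]
L2 α=1/7: [543/7, 310/7, 620/7]
L3 α=2/7: [4227/49, 3986/49, 6586/49]
L4 α=3/4: [31863/196, 12871/98, 6718/49]
rounded: [163, 131, 137]

query (0,2) [L1,L2,L3,L4,L5] — begin 0,0,0
+L1 (α=1/2) → [90, 36, 161/2]
+L2 (α=1/7) → [543/7, 310/7, 620/7]
+L3 (α=2/7) → [4227/49, 3986/49, 6586/49]
+L4 (α=3/4) → [31863/196, 12871/98, 6718/49]
+L5 (α=3/4) → [101247/784, 58441/392, 6016/49]
→ [129, 149, 123]

at x=1,y=1 over L1,L2,L3,L4,L6,L7:
after L1 α=2/3: [308/3, 484/3, 166/3]
after L2 α=4/5: [2012/15, 724/15, 574/15]
after L3 α=1/2: [1486/15, 1952/15, 842/15]
after L4 α=2/3: [1786/45, 3032/45, 4232/45]
after L6 α=6/7: [31756/315, 20042/315, 10442/315]
after L7 α=1/2: [52418/315, 42407/630, 26507/630]
→ [166, 67, 42]

at x=0,y=2 over L1,L2,L3,L4,L6,L7:
L1 α=1/2: [90, 36, 161/2]
L2 α=1/7: [543/7, 310/7, 620/7]
L3 α=2/7: [4227/49, 3986/49, 6586/49]
L4 α=3/4: [31863/196, 12871/98, 6718/49]
L6 α=3/5: [96249/490, 26542/245, 50774/245]
L7 α=1/3: [126874/735, 79789/735, 127763/735]
→ [173, 109, 174]

(0,1) stack=L1,L2,L3,L4,L6,L7; from [0,0,0]:
L1 α=2/3: [128/3, 62/3, 136/3]
L2 α=5/6: [893/18, 2927/18, 1321/18]
L3 α=1/4: [2027/24, 3011/24, 2119/24]
L4 α=2/5: [4731/40, 4547/40, 5431/40]
L6 α=4/7: [54193/280, 46601/280, 35653/280]
L7 α=1: [18, 114, 52]
rounded: [18, 114, 52]

at x=1,y=2 over L1,L2,L3,L4,L6:
+L1 (α=3/7) → [351/7, 27, 72]
+L2 (α=1/2) → [1009/14, 120, 110]
+L3 (α=7/8) → [25313/112, 165/4, 1601/8]
+L4 (α=2/7) → [181893/784, 175/4, 9717/56]
+L6 (α=5/8) → [612319/6272, 1965/32, 81511/448]
= [98, 61, 182]


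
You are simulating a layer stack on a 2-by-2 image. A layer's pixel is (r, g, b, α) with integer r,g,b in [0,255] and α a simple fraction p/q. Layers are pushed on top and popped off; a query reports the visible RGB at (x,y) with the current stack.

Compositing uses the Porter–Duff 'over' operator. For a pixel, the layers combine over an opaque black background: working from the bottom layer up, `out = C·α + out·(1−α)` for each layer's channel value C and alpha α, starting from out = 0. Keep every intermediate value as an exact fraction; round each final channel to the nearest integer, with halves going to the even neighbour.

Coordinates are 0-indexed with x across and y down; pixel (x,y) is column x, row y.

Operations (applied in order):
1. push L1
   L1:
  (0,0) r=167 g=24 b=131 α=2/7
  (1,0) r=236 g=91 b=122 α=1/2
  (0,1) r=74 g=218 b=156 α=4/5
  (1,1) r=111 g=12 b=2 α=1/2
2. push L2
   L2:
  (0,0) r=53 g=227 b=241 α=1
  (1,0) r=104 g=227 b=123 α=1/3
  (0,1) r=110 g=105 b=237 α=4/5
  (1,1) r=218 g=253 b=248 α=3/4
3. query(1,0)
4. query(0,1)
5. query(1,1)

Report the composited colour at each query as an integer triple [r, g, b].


(1,0) stack=L1,L2; from [0,0,0]:
+L1 (α=1/2) → [118, 91/2, 61]
+L2 (α=1/3) → [340/3, 106, 245/3]
rounded: [113, 106, 82]

(0,1) stack=L1,L2; from [0,0,0]:
L1 α=4/5: [296/5, 872/5, 624/5]
L2 α=4/5: [2496/25, 2972/25, 5364/25]
= [100, 119, 215]

query (1,1) [L1,L2] — begin 0,0,0
after L1 α=1/2: [111/2, 6, 1]
after L2 α=3/4: [1419/8, 765/4, 745/4]
→ [177, 191, 186]


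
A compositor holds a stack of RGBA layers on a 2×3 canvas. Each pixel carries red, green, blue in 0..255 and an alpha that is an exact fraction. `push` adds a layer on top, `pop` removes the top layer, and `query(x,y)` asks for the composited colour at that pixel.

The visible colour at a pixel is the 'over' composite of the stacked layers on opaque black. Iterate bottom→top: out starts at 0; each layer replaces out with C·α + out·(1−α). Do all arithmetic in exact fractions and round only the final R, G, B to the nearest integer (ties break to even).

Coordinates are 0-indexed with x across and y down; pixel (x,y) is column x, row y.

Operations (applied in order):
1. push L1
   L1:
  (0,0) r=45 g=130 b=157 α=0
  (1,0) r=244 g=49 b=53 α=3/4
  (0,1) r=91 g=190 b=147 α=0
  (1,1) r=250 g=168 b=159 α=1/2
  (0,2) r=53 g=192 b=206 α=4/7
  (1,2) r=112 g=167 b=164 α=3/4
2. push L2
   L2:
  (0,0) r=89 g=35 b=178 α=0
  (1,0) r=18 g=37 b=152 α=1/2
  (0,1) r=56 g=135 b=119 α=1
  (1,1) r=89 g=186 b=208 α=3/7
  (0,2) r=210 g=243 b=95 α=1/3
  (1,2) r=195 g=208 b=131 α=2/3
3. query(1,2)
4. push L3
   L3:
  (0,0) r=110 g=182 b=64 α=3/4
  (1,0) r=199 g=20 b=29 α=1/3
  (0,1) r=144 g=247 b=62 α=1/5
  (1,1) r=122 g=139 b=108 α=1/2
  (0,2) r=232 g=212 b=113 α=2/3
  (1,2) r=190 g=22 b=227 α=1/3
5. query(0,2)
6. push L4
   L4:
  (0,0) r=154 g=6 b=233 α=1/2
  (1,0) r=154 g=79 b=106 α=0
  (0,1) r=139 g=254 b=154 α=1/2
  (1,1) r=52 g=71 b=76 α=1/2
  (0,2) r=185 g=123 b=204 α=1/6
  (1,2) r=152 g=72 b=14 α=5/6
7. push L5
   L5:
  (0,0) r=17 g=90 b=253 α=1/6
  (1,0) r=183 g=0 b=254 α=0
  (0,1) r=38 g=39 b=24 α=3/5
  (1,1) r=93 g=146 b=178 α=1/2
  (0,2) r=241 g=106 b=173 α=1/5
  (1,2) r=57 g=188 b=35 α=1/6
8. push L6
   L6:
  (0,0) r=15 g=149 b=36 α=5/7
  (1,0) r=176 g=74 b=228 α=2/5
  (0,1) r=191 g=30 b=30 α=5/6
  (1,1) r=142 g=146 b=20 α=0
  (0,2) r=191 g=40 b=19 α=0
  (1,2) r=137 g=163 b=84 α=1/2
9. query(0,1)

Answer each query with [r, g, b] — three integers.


(1,2) stack=L1,L2; from [0,0,0]:
after L1 α=3/4: [84, 501/4, 123]
after L2 α=2/3: [158, 2165/12, 385/3]
→ [158, 180, 128]

query (0,2) [L1,L2,L3] — begin 0,0,0
L1 α=4/7: [212/7, 768/7, 824/7]
L2 α=1/3: [1894/21, 1079/7, 771/7]
L3 α=2/3: [11638/63, 1349/7, 2353/21]
→ [185, 193, 112]

at x=0,y=1 over L1,L2,L3,L4,L5,L6:
+L1 (α=0) → [0, 0, 0]
+L2 (α=1) → [56, 135, 119]
+L3 (α=1/5) → [368/5, 787/5, 538/5]
+L4 (α=1/2) → [1063/10, 2057/10, 654/5]
+L5 (α=3/5) → [1633/25, 2642/25, 1668/25]
+L6 (α=5/6) → [12754/75, 3196/75, 903/25]
rounded: [170, 43, 36]


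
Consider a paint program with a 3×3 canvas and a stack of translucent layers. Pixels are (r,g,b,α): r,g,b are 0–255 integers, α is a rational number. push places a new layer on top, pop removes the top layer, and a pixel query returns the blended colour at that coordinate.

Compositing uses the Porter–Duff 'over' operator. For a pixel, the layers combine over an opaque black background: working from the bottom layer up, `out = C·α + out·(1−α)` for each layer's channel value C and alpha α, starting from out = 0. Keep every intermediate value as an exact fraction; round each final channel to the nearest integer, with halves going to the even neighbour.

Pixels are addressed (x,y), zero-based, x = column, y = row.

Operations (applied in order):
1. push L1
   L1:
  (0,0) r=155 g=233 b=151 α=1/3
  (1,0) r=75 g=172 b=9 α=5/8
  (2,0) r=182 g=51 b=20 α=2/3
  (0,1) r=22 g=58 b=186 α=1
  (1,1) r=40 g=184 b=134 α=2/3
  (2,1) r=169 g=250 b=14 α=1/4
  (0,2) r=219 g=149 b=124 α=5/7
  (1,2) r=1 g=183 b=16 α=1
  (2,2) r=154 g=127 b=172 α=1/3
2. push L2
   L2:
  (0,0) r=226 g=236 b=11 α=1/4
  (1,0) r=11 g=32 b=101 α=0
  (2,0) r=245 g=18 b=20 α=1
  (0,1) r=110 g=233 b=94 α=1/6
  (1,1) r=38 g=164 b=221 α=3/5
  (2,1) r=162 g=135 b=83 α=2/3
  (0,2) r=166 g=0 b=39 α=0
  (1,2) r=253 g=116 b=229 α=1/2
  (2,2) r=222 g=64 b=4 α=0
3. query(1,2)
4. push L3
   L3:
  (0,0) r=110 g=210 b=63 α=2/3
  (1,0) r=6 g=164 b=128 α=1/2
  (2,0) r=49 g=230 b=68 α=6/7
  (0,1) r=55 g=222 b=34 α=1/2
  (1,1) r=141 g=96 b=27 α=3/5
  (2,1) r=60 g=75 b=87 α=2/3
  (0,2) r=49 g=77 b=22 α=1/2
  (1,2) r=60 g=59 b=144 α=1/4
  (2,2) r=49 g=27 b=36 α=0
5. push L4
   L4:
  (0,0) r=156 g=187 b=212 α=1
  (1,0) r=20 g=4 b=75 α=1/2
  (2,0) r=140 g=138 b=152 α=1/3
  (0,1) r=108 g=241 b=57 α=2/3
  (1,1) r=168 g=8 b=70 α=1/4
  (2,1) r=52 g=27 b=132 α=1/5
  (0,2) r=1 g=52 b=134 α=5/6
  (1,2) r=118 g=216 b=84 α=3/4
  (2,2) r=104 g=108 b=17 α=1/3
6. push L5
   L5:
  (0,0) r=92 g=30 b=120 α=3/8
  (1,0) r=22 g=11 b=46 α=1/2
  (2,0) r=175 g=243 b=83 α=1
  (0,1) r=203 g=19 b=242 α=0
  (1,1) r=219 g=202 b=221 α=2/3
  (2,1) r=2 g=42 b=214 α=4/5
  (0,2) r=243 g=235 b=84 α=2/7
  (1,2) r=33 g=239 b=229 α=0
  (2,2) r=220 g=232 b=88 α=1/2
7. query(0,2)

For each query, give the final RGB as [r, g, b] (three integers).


at x=1,y=2 over L1,L2:
+L1 (α=1) → [1, 183, 16]
+L2 (α=1/2) → [127, 299/2, 245/2]
rounded: [127, 150, 122]

query (0,2) [L1,L2,L3,L4,L5] — begin 0,0,0
after L1 α=5/7: [1095/7, 745/7, 620/7]
after L2 α=0: [1095/7, 745/7, 620/7]
after L3 α=1/2: [719/7, 642/7, 387/7]
after L4 α=5/6: [377/21, 1231/21, 5077/42]
after L5 α=2/7: [12091/147, 16025/147, 32441/294]
= [82, 109, 110]


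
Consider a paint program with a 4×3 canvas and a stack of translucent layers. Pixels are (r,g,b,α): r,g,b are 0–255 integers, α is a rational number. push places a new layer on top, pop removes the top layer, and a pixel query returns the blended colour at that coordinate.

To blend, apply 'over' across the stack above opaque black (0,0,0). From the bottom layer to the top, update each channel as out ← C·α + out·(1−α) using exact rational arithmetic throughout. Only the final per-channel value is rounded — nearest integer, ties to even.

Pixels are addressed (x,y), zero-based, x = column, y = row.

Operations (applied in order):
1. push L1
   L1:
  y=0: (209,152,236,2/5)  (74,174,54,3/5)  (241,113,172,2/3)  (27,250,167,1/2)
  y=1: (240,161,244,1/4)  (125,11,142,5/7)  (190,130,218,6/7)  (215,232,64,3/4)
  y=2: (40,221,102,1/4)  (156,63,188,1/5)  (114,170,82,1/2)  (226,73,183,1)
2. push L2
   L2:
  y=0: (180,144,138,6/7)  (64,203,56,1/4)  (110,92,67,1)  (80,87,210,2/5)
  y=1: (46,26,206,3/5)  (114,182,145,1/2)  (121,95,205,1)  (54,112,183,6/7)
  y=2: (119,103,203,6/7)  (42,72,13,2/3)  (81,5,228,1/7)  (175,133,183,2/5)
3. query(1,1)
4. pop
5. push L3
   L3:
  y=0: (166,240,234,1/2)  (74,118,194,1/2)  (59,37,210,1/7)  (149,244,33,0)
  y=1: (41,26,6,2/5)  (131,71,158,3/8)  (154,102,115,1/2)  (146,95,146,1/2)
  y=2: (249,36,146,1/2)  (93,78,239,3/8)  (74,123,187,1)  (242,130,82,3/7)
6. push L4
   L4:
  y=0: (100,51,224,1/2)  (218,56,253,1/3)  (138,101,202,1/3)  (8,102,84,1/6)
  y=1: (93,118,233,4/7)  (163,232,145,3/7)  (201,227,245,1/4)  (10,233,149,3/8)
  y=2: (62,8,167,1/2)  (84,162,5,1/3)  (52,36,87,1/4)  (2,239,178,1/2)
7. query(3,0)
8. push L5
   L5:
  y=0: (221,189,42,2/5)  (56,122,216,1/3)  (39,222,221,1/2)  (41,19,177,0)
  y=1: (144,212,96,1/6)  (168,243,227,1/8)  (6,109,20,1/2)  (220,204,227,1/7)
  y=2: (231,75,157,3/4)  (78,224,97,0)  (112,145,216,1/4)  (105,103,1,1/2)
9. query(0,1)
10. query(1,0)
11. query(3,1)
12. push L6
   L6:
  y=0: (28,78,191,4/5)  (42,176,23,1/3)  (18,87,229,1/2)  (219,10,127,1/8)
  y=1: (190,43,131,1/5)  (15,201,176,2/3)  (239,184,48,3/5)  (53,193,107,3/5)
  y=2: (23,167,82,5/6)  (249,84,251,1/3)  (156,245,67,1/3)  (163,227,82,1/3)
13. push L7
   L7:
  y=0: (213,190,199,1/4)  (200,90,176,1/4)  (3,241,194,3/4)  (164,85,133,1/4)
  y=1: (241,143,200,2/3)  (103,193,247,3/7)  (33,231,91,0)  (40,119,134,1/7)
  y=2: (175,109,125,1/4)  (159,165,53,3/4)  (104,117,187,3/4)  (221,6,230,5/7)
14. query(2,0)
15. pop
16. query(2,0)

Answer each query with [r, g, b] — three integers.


query (1,1) [L1,L2] — begin 0,0,0
+L1 (α=5/7) → [625/7, 55/7, 710/7]
+L2 (α=1/2) → [1423/14, 1329/14, 1725/14]
= [102, 95, 123]

query (3,0) [L1,L3,L4] — begin 0,0,0
+L1 (α=1/2) → [27/2, 125, 167/2]
+L3 (α=0) → [27/2, 125, 167/2]
+L4 (α=1/6) → [151/12, 727/6, 1003/12]
→ [13, 121, 84]

at x=0,y=1 over L1,L3,L4,L5:
+L1 (α=1/4) → [60, 161/4, 61]
+L3 (α=2/5) → [262/5, 691/20, 39]
+L4 (α=4/7) → [378/5, 11513/140, 1049/7]
+L5 (α=1/6) → [87, 17449/168, 5917/42]
→ [87, 104, 141]

at x=1,y=0 over L1,L3,L4,L5:
+L1 (α=3/5) → [222/5, 522/5, 162/5]
+L3 (α=1/2) → [296/5, 556/5, 566/5]
+L4 (α=1/3) → [1682/15, 464/5, 799/5]
+L5 (α=1/3) → [4204/45, 1538/15, 2678/15]
rounded: [93, 103, 179]

query (3,1) [L1,L3,L4,L5] — begin 0,0,0
+L1 (α=3/4) → [645/4, 174, 48]
+L3 (α=1/2) → [1229/8, 269/2, 97]
+L4 (α=3/8) → [6385/64, 2743/16, 233/2]
+L5 (α=1/7) → [26195/224, 9861/56, 926/7]
rounded: [117, 176, 132]

at x=2,y=0 over L1,L3,L4,L5,L6,L7:
after L1 α=2/3: [482/3, 226/3, 344/3]
after L3 α=1/7: [1023/7, 489/7, 898/7]
after L4 α=1/3: [1004/7, 1685/21, 1070/7]
after L5 α=1/2: [1277/14, 6347/42, 2617/14]
after L6 α=1/2: [1529/28, 10001/84, 5823/28]
after L7 α=3/4: [1781/112, 70733/336, 22119/112]
→ [16, 211, 197]

at x=2,y=0 over L1,L3,L4,L5,L6:
L1 α=2/3: [482/3, 226/3, 344/3]
L3 α=1/7: [1023/7, 489/7, 898/7]
L4 α=1/3: [1004/7, 1685/21, 1070/7]
L5 α=1/2: [1277/14, 6347/42, 2617/14]
L6 α=1/2: [1529/28, 10001/84, 5823/28]
= [55, 119, 208]


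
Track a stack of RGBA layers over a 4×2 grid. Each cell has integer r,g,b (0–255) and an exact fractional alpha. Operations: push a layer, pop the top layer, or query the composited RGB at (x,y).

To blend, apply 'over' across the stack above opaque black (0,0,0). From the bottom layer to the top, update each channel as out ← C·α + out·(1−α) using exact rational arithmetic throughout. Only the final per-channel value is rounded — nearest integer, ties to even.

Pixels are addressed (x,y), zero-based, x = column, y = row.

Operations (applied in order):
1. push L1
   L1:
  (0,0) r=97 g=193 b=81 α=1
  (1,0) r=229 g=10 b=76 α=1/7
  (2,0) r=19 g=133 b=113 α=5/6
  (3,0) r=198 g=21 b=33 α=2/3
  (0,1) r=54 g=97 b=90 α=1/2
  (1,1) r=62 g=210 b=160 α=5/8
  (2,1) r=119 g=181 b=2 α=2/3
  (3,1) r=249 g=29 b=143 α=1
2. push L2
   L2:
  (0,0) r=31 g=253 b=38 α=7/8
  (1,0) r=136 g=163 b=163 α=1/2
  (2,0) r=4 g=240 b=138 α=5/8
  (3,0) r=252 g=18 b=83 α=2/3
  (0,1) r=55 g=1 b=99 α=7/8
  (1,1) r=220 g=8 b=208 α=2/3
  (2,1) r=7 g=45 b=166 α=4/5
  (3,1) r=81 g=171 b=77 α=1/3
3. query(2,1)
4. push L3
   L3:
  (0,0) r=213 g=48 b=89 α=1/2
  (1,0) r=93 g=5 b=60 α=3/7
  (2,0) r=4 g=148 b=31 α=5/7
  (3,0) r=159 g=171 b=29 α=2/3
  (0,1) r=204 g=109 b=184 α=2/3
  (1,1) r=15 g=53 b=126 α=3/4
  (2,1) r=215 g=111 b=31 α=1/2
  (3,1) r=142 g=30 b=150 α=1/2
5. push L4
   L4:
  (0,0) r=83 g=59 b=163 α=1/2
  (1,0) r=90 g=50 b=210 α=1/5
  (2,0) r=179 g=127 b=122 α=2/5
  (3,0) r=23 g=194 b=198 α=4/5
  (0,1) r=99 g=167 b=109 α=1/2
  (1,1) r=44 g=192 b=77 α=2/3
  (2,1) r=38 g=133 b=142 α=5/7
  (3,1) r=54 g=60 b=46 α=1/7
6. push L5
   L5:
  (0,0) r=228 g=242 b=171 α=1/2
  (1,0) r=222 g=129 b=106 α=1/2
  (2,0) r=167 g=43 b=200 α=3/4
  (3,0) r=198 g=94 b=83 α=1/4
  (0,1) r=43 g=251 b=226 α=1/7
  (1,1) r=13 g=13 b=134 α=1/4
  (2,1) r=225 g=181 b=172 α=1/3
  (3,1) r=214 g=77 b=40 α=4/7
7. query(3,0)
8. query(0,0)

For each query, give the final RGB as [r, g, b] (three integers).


query (2,1) [L1,L2] — begin 0,0,0
L1 α=2/3: [238/3, 362/3, 4/3]
L2 α=4/5: [322/15, 902/15, 1996/15]
rounded: [21, 60, 133]

(3,0) stack=L1,L2,L3,L4,L5; from [0,0,0]:
after L1 α=2/3: [132, 14, 22]
after L2 α=2/3: [212, 50/3, 188/3]
after L3 α=2/3: [530/3, 1076/9, 362/9]
after L4 α=4/5: [806/15, 1612/9, 1498/9]
after L5 α=1/4: [449/5, 947/6, 1747/12]
rounded: [90, 158, 146]

query (0,0) [L1,L2,L3,L4,L5] — begin 0,0,0
L1 α=1: [97, 193, 81]
L2 α=7/8: [157/4, 491/2, 347/8]
L3 α=1/2: [1009/8, 587/4, 1059/16]
L4 α=1/2: [1673/16, 823/8, 3667/32]
L5 α=1/2: [5321/32, 2759/16, 9139/64]
rounded: [166, 172, 143]


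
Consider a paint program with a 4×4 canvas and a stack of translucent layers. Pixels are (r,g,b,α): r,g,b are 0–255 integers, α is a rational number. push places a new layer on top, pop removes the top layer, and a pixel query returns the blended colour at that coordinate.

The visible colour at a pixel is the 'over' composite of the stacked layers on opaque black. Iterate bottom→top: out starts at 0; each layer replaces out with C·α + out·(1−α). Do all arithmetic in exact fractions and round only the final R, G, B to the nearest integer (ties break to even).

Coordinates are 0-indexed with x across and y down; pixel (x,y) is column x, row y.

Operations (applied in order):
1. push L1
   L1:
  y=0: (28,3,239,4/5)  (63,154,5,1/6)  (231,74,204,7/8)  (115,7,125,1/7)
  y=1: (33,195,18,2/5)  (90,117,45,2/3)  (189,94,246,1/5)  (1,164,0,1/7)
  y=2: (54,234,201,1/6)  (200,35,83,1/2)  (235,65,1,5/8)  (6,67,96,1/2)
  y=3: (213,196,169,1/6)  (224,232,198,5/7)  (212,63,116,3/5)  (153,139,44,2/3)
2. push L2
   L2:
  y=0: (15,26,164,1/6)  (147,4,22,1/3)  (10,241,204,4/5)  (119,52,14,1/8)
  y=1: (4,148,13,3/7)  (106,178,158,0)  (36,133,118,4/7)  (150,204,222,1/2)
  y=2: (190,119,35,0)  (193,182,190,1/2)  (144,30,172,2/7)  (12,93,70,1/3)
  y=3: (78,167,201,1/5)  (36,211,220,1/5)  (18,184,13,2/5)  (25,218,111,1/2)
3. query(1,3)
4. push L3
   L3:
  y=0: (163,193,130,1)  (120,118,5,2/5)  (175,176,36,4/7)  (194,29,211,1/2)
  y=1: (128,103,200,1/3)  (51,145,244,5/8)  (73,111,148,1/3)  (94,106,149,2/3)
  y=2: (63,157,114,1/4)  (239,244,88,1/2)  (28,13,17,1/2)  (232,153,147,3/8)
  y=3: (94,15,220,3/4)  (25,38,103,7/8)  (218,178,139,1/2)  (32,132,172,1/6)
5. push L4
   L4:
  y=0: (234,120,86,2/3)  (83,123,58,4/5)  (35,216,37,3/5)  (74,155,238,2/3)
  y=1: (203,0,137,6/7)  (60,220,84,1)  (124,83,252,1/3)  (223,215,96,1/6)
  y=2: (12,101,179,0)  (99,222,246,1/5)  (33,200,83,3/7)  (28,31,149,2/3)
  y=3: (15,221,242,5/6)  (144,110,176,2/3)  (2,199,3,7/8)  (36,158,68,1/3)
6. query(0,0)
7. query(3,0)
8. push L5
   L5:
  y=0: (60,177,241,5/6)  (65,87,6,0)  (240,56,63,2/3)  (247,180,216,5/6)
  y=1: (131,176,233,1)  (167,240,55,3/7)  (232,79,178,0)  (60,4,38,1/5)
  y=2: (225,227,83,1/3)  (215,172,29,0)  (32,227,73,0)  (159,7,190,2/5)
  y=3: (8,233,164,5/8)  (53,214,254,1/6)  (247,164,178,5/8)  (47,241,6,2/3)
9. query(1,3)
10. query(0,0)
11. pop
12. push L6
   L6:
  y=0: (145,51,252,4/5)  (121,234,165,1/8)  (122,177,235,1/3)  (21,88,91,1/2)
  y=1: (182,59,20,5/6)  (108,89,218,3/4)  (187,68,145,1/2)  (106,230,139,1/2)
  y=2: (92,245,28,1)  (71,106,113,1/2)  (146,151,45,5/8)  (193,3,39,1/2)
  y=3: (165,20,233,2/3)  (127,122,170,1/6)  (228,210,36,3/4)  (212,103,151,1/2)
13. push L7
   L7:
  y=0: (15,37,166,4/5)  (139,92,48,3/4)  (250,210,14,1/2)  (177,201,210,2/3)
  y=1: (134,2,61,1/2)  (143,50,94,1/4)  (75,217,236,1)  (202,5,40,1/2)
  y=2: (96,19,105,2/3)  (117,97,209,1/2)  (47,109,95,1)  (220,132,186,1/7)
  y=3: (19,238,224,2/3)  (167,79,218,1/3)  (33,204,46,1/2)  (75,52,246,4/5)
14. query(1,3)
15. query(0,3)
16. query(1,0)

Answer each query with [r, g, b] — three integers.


query (1,3) [L1,L2] — begin 0,0,0
after L1 α=5/7: [160, 1160/7, 990/7]
after L2 α=1/5: [676/5, 6117/35, 1100/7]
→ [135, 175, 157]

at x=0,y=0 over L1,L2,L3,L4:
L1 α=4/5: [112/5, 12/5, 956/5]
L2 α=1/6: [127/6, 19/3, 560/3]
L3 α=1: [163, 193, 130]
L4 α=2/3: [631/3, 433/3, 302/3]
→ [210, 144, 101]

(3,0) stack=L1,L2,L3,L4; from [0,0,0]:
L1 α=1/7: [115/7, 1, 125/7]
L2 α=1/8: [117/4, 59/8, 139/8]
L3 α=1/2: [893/8, 291/16, 1827/16]
L4 α=2/3: [2077/24, 5251/48, 9443/48]
rounded: [87, 109, 197]

(1,3) stack=L1,L2,L3,L4,L5; from [0,0,0]:
after L1 α=5/7: [160, 1160/7, 990/7]
after L2 α=1/5: [676/5, 6117/35, 1100/7]
after L3 α=7/8: [1551/40, 15427/280, 6147/56]
after L4 α=2/3: [4357/40, 77027/840, 25859/168]
after L5 α=1/6: [4781/48, 112979/1008, 171967/1008]
→ [100, 112, 171]

(0,0) stack=L1,L2,L3,L4,L5; from [0,0,0]:
after L1 α=4/5: [112/5, 12/5, 956/5]
after L2 α=1/6: [127/6, 19/3, 560/3]
after L3 α=1: [163, 193, 130]
after L4 α=2/3: [631/3, 433/3, 302/3]
after L5 α=5/6: [1531/18, 1544/9, 3917/18]
→ [85, 172, 218]

(1,3) stack=L1,L2,L3,L4,L6,L7; from [0,0,0]:
after L1 α=5/7: [160, 1160/7, 990/7]
after L2 α=1/5: [676/5, 6117/35, 1100/7]
after L3 α=7/8: [1551/40, 15427/280, 6147/56]
after L4 α=2/3: [4357/40, 77027/840, 25859/168]
after L6 α=1/6: [1791/16, 97523/1008, 157855/1008]
after L7 α=1/3: [3127/24, 137339/1512, 267727/1512]
= [130, 91, 177]

query (0,3) [L1,L2,L3,L4,L6,L7] — begin 0,0,0
after L1 α=1/6: [71/2, 98/3, 169/6]
after L2 α=1/5: [44, 893/15, 941/15]
after L3 α=3/4: [163/2, 392/15, 10841/60]
after L4 α=5/6: [313/12, 16967/90, 83441/360]
after L6 α=2/3: [4273/36, 20567/270, 251201/1080]
after L7 α=2/3: [5641/108, 149087/810, 735041/3240]
rounded: [52, 184, 227]

query (1,0) [L1,L2,L3,L4,L6,L7] — begin 0,0,0
+L1 (α=1/6) → [21/2, 77/3, 5/6]
+L2 (α=1/3) → [56, 166/9, 71/9]
+L3 (α=2/5) → [408/5, 874/15, 101/15]
+L4 (α=4/5) → [2068/25, 8254/75, 3581/75]
+L6 (α=1/8) → [17501/200, 9416/75, 18721/300]
+L7 (α=3/4) → [100901/800, 7529/75, 61921/1200]
→ [126, 100, 52]


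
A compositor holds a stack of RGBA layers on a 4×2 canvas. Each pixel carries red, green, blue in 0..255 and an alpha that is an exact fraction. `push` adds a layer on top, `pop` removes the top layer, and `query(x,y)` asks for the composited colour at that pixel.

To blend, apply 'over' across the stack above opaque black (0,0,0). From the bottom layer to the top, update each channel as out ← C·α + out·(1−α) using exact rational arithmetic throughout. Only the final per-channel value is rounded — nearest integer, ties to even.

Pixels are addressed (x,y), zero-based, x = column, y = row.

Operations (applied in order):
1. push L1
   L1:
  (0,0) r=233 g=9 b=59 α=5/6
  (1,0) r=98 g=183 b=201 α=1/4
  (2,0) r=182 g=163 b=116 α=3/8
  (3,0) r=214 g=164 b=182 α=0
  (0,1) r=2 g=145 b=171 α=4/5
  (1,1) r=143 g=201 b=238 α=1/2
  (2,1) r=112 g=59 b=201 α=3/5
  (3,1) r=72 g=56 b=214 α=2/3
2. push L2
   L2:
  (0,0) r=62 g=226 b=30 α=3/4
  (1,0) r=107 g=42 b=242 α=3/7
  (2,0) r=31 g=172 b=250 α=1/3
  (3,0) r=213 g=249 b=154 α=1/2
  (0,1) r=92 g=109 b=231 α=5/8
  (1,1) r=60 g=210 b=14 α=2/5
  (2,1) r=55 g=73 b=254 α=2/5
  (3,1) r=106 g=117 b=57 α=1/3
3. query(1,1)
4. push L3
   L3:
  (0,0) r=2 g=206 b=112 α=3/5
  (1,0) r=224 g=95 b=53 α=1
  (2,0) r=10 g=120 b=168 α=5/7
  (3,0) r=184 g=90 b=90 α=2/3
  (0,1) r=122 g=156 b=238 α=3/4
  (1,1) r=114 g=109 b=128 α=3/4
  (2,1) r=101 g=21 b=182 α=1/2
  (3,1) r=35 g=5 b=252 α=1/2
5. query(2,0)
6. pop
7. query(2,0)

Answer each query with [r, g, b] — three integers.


query (1,1) [L1,L2] — begin 0,0,0
after L1 α=1/2: [143/2, 201/2, 119]
after L2 α=2/5: [669/10, 1443/10, 77]
→ [67, 144, 77]

at x=2,y=0 over L1,L2,L3:
after L1 α=3/8: [273/4, 489/8, 87/2]
after L2 α=1/3: [335/6, 1177/12, 337/3]
after L3 α=5/7: [485/21, 4777/42, 3194/21]
rounded: [23, 114, 152]

at x=2,y=0 over L1,L2:
L1 α=3/8: [273/4, 489/8, 87/2]
L2 α=1/3: [335/6, 1177/12, 337/3]
→ [56, 98, 112]


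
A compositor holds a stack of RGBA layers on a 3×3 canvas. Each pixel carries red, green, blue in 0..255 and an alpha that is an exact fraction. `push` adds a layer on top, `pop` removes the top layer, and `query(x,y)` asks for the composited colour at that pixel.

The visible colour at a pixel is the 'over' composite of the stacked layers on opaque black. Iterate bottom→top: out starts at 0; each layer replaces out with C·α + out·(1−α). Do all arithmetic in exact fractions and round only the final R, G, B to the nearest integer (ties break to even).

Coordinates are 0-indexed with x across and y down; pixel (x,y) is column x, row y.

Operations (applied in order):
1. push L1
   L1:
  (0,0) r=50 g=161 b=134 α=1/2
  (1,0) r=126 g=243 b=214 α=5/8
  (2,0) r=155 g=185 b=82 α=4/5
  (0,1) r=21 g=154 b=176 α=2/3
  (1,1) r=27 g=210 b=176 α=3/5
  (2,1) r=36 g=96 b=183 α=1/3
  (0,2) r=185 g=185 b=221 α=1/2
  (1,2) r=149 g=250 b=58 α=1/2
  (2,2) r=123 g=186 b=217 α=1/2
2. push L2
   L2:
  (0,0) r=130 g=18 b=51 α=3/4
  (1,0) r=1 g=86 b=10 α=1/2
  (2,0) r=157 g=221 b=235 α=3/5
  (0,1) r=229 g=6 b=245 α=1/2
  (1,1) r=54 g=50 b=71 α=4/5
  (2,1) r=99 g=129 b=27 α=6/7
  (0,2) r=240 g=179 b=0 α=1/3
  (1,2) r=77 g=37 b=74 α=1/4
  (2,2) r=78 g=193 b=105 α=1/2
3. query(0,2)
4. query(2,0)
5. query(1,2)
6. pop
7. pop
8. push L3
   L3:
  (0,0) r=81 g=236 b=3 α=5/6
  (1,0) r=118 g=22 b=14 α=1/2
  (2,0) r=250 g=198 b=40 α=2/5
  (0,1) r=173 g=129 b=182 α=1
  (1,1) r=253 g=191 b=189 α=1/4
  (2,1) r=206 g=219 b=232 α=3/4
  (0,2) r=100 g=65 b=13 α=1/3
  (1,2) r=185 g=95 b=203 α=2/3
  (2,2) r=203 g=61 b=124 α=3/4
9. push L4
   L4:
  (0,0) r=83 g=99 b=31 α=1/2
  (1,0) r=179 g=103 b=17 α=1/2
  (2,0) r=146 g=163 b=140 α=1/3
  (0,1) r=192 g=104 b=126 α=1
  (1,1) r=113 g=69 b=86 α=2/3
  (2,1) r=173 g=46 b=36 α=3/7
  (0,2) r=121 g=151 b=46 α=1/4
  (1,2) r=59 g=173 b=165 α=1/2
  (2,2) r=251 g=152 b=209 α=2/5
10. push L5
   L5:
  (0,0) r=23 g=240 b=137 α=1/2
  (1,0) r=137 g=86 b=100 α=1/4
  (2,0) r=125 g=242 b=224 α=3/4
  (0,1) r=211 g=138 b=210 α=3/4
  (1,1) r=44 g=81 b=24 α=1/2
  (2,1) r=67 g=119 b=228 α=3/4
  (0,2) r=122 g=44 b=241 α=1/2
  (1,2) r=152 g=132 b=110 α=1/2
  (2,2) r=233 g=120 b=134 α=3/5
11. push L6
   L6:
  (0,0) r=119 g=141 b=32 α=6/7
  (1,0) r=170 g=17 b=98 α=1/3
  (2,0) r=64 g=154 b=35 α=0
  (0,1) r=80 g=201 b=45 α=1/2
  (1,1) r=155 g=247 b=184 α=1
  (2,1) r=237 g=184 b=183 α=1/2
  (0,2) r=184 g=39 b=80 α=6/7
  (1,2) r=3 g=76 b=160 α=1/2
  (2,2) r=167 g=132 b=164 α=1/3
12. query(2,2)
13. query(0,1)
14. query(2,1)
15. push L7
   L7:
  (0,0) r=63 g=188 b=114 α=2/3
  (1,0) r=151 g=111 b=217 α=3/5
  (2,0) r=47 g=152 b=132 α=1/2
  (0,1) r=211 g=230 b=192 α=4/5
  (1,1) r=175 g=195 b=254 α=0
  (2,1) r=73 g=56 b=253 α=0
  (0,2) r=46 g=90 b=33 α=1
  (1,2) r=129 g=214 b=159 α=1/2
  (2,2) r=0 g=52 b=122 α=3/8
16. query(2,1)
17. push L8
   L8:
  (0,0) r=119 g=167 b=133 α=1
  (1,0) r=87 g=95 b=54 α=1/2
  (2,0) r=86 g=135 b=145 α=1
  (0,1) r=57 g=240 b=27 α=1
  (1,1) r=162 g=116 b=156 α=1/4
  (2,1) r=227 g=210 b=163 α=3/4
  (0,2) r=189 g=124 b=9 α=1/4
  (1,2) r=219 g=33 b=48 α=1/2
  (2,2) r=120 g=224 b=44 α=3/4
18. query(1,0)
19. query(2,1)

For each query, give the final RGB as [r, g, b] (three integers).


query (0,2) [L1,L2] — begin 0,0,0
+L1 (α=1/2) → [185/2, 185/2, 221/2]
+L2 (α=1/3) → [425/3, 364/3, 221/3]
= [142, 121, 74]

(2,0) stack=L1,L2; from [0,0,0]:
L1 α=4/5: [124, 148, 328/5]
L2 α=3/5: [719/5, 959/5, 4181/25]
= [144, 192, 167]

(1,2) stack=L1,L2; from [0,0,0]:
L1 α=1/2: [149/2, 125, 29]
L2 α=1/4: [601/8, 103, 161/4]
→ [75, 103, 40]

(2,2) stack=L3,L4,L5,L6; from [0,0,0]:
+L3 (α=3/4) → [609/4, 183/4, 93]
+L4 (α=2/5) → [767/4, 353/4, 697/5]
+L5 (α=3/5) → [433/2, 1073/10, 3404/25]
+L6 (α=1/3) → [200, 1733/15, 3636/25]
rounded: [200, 116, 145]

at x=0,y=1 over L3,L4,L5,L6:
L3 α=1: [173, 129, 182]
L4 α=1: [192, 104, 126]
L5 α=3/4: [825/4, 259/2, 189]
L6 α=1/2: [1145/8, 661/4, 117]
→ [143, 165, 117]

at x=2,y=1 over L3,L4,L5,L6:
after L3 α=3/4: [309/2, 657/4, 174]
after L4 α=3/7: [1137/7, 795/7, 804/7]
after L5 α=3/4: [636/7, 1647/14, 1398/7]
after L6 α=1/2: [2295/14, 4223/28, 2679/14]
rounded: [164, 151, 191]

query (2,1) [L3,L4,L5,L6,L7] — begin 0,0,0
+L3 (α=3/4) → [309/2, 657/4, 174]
+L4 (α=3/7) → [1137/7, 795/7, 804/7]
+L5 (α=3/4) → [636/7, 1647/14, 1398/7]
+L6 (α=1/2) → [2295/14, 4223/28, 2679/14]
+L7 (α=0) → [2295/14, 4223/28, 2679/14]
= [164, 151, 191]

(1,0) stack=L3,L4,L5,L6,L7,L8; from [0,0,0]:
+L3 (α=1/2) → [59, 11, 7]
+L4 (α=1/2) → [119, 57, 12]
+L5 (α=1/4) → [247/2, 257/4, 34]
+L6 (α=1/3) → [139, 97/2, 166/3]
+L7 (α=3/5) → [731/5, 86, 457/3]
+L8 (α=1/2) → [583/5, 181/2, 619/6]
= [117, 90, 103]

query (2,1) [L3,L4,L5,L6,L7,L8] — begin 0,0,0
after L3 α=3/4: [309/2, 657/4, 174]
after L4 α=3/7: [1137/7, 795/7, 804/7]
after L5 α=3/4: [636/7, 1647/14, 1398/7]
after L6 α=1/2: [2295/14, 4223/28, 2679/14]
after L7 α=0: [2295/14, 4223/28, 2679/14]
after L8 α=3/4: [11829/56, 21863/112, 9525/56]
= [211, 195, 170]


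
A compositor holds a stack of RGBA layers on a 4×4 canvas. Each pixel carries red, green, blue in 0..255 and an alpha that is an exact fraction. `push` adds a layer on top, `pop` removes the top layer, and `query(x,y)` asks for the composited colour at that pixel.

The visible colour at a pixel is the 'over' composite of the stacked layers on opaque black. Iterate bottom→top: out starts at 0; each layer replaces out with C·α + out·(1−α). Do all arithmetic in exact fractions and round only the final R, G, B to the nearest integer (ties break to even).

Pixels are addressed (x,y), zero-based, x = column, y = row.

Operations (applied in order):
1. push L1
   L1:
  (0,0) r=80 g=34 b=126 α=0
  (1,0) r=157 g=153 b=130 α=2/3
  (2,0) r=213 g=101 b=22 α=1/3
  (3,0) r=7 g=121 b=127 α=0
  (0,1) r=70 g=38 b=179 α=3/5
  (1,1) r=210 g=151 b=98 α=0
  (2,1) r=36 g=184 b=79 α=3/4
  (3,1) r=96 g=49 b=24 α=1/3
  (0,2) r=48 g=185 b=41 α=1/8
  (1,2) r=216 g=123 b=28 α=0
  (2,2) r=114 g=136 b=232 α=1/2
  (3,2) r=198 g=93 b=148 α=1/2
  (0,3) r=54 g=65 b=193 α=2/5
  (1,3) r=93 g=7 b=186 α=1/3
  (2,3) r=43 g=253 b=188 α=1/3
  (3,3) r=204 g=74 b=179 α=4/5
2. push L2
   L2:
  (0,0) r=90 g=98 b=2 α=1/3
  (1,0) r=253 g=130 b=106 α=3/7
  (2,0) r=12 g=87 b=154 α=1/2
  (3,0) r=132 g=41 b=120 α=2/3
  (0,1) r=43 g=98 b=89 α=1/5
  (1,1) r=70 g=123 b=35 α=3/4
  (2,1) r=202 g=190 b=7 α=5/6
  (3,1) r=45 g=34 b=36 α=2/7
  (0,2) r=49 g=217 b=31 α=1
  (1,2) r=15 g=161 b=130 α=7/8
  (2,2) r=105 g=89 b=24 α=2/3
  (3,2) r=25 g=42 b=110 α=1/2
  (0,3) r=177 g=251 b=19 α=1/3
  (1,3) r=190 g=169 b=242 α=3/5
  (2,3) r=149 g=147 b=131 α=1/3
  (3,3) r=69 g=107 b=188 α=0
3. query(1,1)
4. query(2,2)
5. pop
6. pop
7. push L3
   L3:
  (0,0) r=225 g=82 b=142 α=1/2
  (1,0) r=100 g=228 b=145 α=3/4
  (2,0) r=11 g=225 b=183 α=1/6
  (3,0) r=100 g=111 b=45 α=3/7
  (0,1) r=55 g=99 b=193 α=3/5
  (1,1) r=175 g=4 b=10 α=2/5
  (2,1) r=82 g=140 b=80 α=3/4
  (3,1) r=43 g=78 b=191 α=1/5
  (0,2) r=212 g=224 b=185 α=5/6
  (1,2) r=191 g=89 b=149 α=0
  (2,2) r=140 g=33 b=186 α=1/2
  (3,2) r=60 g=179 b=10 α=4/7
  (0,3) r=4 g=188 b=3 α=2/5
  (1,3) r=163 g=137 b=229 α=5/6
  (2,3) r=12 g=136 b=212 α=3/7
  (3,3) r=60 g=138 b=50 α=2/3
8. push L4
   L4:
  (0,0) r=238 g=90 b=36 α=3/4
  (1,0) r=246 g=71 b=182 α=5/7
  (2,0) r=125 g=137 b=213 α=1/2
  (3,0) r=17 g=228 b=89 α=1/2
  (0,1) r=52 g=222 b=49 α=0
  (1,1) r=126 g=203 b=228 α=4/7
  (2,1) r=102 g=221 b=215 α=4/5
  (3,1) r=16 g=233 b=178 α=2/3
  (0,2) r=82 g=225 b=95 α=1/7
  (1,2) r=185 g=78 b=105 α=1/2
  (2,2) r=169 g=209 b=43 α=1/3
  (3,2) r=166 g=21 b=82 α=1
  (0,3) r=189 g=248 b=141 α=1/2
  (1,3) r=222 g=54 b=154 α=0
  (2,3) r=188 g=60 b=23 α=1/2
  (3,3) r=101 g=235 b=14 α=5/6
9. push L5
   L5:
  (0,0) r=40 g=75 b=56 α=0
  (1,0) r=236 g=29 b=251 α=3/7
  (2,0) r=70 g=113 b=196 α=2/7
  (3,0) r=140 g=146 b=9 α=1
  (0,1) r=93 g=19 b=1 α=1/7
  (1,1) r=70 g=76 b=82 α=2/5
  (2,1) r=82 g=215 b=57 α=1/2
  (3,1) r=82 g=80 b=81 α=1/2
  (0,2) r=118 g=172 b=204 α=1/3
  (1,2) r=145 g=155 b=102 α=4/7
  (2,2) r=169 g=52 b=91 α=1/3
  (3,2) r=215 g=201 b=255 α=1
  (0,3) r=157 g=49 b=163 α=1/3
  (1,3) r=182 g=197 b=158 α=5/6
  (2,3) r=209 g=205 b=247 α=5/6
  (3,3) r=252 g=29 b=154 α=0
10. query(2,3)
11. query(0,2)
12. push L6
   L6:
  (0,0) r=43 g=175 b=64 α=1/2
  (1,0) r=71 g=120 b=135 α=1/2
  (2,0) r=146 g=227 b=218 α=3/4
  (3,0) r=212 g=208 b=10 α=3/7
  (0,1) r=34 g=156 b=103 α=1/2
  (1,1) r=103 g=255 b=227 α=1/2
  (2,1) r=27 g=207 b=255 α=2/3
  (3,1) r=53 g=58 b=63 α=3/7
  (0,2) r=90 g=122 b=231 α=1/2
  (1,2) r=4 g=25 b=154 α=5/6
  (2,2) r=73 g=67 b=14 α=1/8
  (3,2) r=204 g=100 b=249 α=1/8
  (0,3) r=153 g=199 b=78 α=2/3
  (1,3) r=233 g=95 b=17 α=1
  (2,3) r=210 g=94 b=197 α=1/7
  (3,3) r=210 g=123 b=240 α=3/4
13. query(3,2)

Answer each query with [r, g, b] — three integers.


(1,1) stack=L1,L2; from [0,0,0]:
after L1 α=0: [0, 0, 0]
after L2 α=3/4: [105/2, 369/4, 105/4]
→ [52, 92, 26]

at x=2,y=2 over L1,L2:
+L1 (α=1/2) → [57, 68, 116]
+L2 (α=2/3) → [89, 82, 164/3]
→ [89, 82, 55]

at x=2,y=3 over L3,L4,L5:
+L3 (α=3/7) → [36/7, 408/7, 636/7]
+L4 (α=1/2) → [676/7, 414/7, 797/14]
+L5 (α=5/6) → [7991/42, 7589/42, 6029/28]
= [190, 181, 215]

at x=0,y=2 over L3,L4,L5:
after L3 α=5/6: [530/3, 560/3, 925/6]
after L4 α=1/7: [1142/7, 1345/7, 1020/7]
after L5 α=1/3: [3110/21, 1298/7, 1156/7]
→ [148, 185, 165]

(3,2) stack=L3,L4,L5,L6; from [0,0,0]:
L3 α=4/7: [240/7, 716/7, 40/7]
L4 α=1: [166, 21, 82]
L5 α=1: [215, 201, 255]
L6 α=1/8: [1709/8, 1507/8, 1017/4]
= [214, 188, 254]


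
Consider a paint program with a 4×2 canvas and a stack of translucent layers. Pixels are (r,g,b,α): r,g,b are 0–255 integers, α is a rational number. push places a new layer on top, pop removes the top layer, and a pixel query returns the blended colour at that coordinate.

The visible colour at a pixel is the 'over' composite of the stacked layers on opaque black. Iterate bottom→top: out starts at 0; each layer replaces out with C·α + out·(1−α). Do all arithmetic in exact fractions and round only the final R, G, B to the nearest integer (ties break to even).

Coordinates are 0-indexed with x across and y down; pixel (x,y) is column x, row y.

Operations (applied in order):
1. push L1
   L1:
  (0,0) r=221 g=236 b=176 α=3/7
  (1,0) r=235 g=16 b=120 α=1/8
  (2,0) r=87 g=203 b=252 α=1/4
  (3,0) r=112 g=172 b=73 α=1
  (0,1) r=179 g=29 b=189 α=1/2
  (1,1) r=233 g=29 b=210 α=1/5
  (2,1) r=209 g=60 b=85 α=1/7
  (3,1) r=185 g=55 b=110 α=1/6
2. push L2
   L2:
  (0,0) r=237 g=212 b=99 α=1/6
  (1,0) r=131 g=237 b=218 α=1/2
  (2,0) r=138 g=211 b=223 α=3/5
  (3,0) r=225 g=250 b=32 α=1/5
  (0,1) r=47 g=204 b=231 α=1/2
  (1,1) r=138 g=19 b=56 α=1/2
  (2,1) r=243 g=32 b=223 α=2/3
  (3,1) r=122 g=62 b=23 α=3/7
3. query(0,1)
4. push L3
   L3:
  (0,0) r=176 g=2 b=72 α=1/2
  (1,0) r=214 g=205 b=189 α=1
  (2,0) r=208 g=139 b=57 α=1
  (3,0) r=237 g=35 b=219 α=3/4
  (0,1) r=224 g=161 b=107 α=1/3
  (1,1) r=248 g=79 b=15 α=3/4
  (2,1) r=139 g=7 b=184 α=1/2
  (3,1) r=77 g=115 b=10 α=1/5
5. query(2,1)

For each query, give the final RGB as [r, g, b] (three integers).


query (0,1) [L1,L2] — begin 0,0,0
+L1 (α=1/2) → [179/2, 29/2, 189/2]
+L2 (α=1/2) → [273/4, 437/4, 651/4]
= [68, 109, 163]

query (2,1) [L1,L2,L3] — begin 0,0,0
+L1 (α=1/7) → [209/7, 60/7, 85/7]
+L2 (α=2/3) → [3611/21, 508/21, 1069/7]
+L3 (α=1/2) → [3265/21, 655/42, 2357/14]
→ [155, 16, 168]


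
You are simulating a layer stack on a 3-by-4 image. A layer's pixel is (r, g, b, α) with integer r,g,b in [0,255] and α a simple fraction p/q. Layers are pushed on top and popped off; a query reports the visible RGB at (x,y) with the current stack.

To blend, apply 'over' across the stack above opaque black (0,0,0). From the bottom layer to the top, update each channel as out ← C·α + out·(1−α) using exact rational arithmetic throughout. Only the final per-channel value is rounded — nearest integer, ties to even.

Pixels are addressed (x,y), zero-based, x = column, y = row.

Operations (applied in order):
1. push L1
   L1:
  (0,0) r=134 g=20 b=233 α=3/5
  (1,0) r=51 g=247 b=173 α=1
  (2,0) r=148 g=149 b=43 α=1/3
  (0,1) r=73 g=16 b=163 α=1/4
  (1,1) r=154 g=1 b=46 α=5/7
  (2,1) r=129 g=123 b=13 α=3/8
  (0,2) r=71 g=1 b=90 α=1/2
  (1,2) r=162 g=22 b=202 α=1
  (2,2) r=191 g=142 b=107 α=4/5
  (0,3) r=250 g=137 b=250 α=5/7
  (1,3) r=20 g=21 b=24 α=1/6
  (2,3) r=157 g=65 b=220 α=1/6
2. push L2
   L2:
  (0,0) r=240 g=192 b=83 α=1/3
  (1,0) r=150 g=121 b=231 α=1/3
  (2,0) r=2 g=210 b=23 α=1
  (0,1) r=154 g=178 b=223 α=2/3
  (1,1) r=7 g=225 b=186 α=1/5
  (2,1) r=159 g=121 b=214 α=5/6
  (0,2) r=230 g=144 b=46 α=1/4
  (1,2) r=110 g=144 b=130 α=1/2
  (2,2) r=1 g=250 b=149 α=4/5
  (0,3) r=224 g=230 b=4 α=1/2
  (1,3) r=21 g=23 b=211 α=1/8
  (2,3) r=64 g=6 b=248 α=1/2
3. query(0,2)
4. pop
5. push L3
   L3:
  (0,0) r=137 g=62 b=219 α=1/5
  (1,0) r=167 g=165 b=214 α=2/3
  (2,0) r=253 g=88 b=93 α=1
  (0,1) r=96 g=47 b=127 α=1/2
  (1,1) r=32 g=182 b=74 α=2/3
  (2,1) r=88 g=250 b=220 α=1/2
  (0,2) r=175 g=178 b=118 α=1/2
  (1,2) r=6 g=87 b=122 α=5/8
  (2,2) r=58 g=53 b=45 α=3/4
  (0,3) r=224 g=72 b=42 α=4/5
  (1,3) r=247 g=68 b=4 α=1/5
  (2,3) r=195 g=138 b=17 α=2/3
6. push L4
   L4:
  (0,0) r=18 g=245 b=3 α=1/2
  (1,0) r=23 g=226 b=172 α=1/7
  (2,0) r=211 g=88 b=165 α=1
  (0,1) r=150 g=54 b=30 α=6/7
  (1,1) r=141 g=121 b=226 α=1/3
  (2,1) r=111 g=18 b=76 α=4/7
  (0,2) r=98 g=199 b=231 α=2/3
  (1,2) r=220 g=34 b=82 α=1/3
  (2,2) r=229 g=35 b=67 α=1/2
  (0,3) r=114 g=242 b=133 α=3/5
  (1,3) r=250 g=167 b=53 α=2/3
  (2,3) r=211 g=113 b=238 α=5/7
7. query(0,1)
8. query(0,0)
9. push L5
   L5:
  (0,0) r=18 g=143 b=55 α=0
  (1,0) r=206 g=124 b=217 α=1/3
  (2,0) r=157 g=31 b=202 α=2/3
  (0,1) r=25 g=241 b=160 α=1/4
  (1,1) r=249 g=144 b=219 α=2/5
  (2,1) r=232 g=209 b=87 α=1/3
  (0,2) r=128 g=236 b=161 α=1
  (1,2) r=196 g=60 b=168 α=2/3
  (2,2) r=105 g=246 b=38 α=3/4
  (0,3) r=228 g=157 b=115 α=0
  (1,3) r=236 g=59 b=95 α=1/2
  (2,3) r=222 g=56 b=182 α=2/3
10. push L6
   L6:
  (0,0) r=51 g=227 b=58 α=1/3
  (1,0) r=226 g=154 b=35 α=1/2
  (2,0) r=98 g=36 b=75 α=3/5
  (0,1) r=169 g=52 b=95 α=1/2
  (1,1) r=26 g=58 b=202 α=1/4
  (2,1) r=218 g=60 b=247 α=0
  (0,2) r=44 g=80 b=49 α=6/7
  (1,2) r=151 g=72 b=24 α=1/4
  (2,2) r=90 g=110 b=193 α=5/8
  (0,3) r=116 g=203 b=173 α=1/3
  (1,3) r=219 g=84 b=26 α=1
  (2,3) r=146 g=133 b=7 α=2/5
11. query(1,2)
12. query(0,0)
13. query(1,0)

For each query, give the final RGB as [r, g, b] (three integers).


query (0,2) [L1,L2] — begin 0,0,0
+L1 (α=1/2) → [71/2, 1/2, 45]
+L2 (α=1/4) → [673/8, 291/8, 181/4]
= [84, 36, 45]

at x=0,y=1 over L1,L3,L4:
after L1 α=1/4: [73/4, 4, 163/4]
after L3 α=1/2: [457/8, 51/2, 671/8]
after L4 α=6/7: [7657/56, 699/14, 2111/56]
→ [137, 50, 38]

at x=0,y=0 over L1,L3,L4:
after L1 α=3/5: [402/5, 12, 699/5]
after L3 α=1/5: [2293/25, 22, 3891/25]
after L4 α=1/2: [2743/50, 267/2, 1983/25]
= [55, 134, 79]

at x=1,y=2 over L1,L3,L4,L5,L6:
after L1 α=1: [162, 22, 202]
after L3 α=5/8: [129/2, 501/8, 152]
after L4 α=1/3: [349/3, 637/12, 386/3]
after L5 α=2/3: [1525/9, 2077/36, 1394/9]
after L6 α=1/4: [989/6, 2941/48, 733/6]
= [165, 61, 122]

(0,0) stack=L1,L3,L4,L5,L6; from [0,0,0]:
after L1 α=3/5: [402/5, 12, 699/5]
after L3 α=1/5: [2293/25, 22, 3891/25]
after L4 α=1/2: [2743/50, 267/2, 1983/25]
after L5 α=0: [2743/50, 267/2, 1983/25]
after L6 α=1/3: [4018/75, 494/3, 5416/75]
→ [54, 165, 72]

query (1,0) [L1,L3,L4,L5,L6] — begin 0,0,0
after L1 α=1: [51, 247, 173]
after L3 α=2/3: [385/3, 577/3, 601/3]
after L4 α=1/7: [793/7, 1380/7, 1374/7]
after L5 α=1/3: [3028/21, 3628/21, 4267/21]
after L6 α=1/2: [3887/21, 3431/21, 2501/21]
rounded: [185, 163, 119]
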